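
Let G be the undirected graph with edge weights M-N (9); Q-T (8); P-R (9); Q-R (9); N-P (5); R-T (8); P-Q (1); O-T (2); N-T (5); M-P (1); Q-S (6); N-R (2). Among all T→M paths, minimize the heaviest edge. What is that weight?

5

Comparing a few candidate routes:
T-Q-P-M: max(8, 1, 1) = 8
T-N-P-M: max(5, 5, 1) = 5
T-R-N-P-M: max(8, 2, 5, 1) = 8
Smallest bottleneck: 5.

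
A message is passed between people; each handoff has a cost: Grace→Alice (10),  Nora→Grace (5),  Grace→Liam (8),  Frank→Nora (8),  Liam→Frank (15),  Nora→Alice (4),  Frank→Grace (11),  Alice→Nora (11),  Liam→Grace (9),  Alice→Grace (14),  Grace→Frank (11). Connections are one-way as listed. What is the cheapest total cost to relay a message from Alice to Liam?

Candidate routes:
Alice-Nora-Grace-Liam: 11 + 5 + 8 = 24
Alice-Grace-Liam: 14 + 8 = 22
Best route has total 22.

22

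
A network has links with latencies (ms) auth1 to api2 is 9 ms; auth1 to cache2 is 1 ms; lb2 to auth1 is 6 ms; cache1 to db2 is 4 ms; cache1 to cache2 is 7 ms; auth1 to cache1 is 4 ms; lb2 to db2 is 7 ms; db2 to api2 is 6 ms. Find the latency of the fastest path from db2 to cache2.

Some routes from db2 to cache2:
db2-cache1-auth1-cache2: 4 + 4 + 1 = 9
db2-cache1-cache2: 4 + 7 = 11
db2-lb2-auth1-cache2: 7 + 6 + 1 = 14
db2-api2-auth1-cache2: 6 + 9 + 1 = 16
The minimum is 9 ms.

9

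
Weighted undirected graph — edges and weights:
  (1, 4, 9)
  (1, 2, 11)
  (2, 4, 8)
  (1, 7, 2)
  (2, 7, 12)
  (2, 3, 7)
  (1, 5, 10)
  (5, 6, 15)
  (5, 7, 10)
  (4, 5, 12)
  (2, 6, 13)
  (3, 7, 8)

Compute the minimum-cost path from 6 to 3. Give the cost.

20

A few of the 6→3 routes:
6 -> 5 -> 1 -> 7 -> 3: 15 + 10 + 2 + 8 = 35
6 -> 2 -> 7 -> 3: 13 + 12 + 8 = 33
6 -> 2 -> 3: 13 + 7 = 20
6 -> 5 -> 7 -> 3: 15 + 10 + 8 = 33
6 -> 2 -> 1 -> 7 -> 3: 13 + 11 + 2 + 8 = 34
Shortest: 20.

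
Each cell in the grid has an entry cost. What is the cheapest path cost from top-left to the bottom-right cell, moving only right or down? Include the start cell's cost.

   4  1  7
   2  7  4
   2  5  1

14

Path r0c0 -> r1c0 -> r2c0 -> r2c1 -> r2c2: 4 + 2 + 2 + 5 + 1 = 14.
(Top row then right column would cost 17.)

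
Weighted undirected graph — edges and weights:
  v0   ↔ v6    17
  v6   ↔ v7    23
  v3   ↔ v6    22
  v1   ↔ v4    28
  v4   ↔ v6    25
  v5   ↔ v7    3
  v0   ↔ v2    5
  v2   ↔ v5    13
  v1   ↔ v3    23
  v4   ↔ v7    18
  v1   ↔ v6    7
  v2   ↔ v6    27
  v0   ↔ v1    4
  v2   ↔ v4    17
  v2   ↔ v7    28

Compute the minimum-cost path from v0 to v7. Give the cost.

A few of the v0→v7 routes:
v0 - v6 - v7: 17 + 23 = 40
v0 - v1 - v6 - v7: 4 + 7 + 23 = 34
v0 - v1 - v4 - v7: 4 + 28 + 18 = 50
v0 - v2 - v7: 5 + 28 = 33
v0 - v2 - v5 - v7: 5 + 13 + 3 = 21
v0 - v2 - v4 - v7: 5 + 17 + 18 = 40
Shortest: 21.

21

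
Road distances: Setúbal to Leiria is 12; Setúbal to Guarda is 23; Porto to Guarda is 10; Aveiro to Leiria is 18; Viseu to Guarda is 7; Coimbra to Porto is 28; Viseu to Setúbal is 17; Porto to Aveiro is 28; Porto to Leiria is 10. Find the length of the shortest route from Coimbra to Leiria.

38

Paths from Coimbra to Leiria:
Coimbra-Porto-Aveiro-Leiria: 28 + 28 + 18 = 74
Coimbra-Porto-Leiria: 28 + 10 = 38
Coimbra-Porto-Guarda-Viseu-Setúbal-Leiria: 28 + 10 + 7 + 17 + 12 = 74
Coimbra-Porto-Guarda-Setúbal-Leiria: 28 + 10 + 23 + 12 = 73
Shortest: 38.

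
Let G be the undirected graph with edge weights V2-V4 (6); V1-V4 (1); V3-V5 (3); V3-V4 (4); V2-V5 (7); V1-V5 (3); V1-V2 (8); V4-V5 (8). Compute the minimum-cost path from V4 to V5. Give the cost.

Comparing a few candidate routes:
V4-V3-V5: 4 + 3 = 7
V4-V2-V5: 6 + 7 = 13
V4-V5: 8
V4-V1-V5: 1 + 3 = 4
Shortest: 4.

4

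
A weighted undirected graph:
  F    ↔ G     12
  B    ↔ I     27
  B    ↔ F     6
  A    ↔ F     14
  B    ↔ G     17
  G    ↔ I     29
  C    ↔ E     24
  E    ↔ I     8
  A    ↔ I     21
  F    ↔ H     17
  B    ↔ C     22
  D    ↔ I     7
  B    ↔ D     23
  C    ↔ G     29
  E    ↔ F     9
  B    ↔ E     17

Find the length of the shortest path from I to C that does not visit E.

Some routes from I to C avoiding E:
I-G-C: 29 + 29 = 58
I-D-B-C: 7 + 23 + 22 = 52
I-B-C: 27 + 22 = 49
Shortest: 49.

49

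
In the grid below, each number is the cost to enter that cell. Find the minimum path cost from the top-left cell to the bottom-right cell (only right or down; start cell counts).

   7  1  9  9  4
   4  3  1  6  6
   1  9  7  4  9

31

Best path: r0c0 → r0c1 → r1c1 → r1c2 → r1c3 → r2c3 → r2c4
Cost: 7 + 1 + 3 + 1 + 6 + 4 + 9 = 31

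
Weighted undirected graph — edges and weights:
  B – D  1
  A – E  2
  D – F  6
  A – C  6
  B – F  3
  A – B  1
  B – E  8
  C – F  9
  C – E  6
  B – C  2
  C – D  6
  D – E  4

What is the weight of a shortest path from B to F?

3

Some routes from B to F:
B→D→F: 1 + 6 = 7
B→F: 3
B→C→D→F: 2 + 6 + 6 = 14
B→C→F: 2 + 9 = 11
B→A→E→D→F: 1 + 2 + 4 + 6 = 13
The minimum is 3.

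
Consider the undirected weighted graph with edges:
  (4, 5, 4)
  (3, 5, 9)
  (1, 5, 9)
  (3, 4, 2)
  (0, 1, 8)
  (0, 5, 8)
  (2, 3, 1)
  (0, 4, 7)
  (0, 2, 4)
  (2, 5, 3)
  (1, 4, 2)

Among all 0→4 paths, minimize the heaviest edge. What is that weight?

A few of the 0→4 routes:
0 - 4: max(7) = 7
0 - 2 - 5 - 4: max(4, 3, 4) = 4
0 - 2 - 3 - 4: max(4, 1, 2) = 4
Smallest bottleneck: 4.

4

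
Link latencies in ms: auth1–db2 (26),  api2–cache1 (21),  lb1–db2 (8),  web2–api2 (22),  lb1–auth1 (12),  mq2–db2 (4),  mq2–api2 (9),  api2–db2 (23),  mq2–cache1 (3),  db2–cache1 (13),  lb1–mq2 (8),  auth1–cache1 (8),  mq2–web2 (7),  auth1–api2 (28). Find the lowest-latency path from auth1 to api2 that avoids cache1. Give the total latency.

28

Some routes from auth1 to api2 avoiding cache1:
auth1 -> lb1 -> mq2 -> api2: 12 + 8 + 9 = 29
auth1 -> lb1 -> db2 -> mq2 -> api2: 12 + 8 + 4 + 9 = 33
auth1 -> api2: 28
auth1 -> db2 -> mq2 -> api2: 26 + 4 + 9 = 39
auth1 -> lb1 -> mq2 -> db2 -> api2: 12 + 8 + 4 + 23 = 47
auth1 -> lb1 -> db2 -> api2: 12 + 8 + 23 = 43
The minimum is 28 ms.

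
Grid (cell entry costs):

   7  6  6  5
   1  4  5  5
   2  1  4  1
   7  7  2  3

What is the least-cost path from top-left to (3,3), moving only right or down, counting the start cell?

Best path: (0,0) -> (1,0) -> (2,0) -> (2,1) -> (2,2) -> (2,3) -> (3,3)
Cost: 7 + 1 + 2 + 1 + 4 + 1 + 3 = 19
(Top row then right column would cost 33.)

19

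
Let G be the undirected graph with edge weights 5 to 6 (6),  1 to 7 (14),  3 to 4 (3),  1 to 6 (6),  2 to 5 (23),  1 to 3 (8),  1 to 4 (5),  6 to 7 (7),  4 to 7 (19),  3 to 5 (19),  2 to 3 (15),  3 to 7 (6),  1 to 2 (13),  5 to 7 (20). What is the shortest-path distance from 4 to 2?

Comparing a few candidate routes:
4-1-3-2: 5 + 8 + 15 = 28
4-1-2: 5 + 13 = 18
4-3-7-1-2: 3 + 6 + 14 + 13 = 36
4-3-7-6-1-2: 3 + 6 + 7 + 6 + 13 = 35
4-3-1-2: 3 + 8 + 13 = 24
4-3-2: 3 + 15 = 18
Shortest: 18.

18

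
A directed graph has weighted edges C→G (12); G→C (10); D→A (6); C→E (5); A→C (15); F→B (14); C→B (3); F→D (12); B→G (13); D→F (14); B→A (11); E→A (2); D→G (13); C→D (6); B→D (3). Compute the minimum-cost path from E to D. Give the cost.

Paths from E to D:
E → A → C → B → D: 2 + 15 + 3 + 3 = 23
E → A → C → D: 2 + 15 + 6 = 23
Best route has total 23.

23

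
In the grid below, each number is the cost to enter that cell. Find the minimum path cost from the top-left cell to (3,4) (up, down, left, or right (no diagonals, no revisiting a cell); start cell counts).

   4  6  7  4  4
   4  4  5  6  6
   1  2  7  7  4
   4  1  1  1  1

Path (0,0) -> (1,0) -> (2,0) -> (2,1) -> (3,1) -> (3,2) -> (3,3) -> (3,4): 4 + 4 + 1 + 2 + 1 + 1 + 1 + 1 = 15.

15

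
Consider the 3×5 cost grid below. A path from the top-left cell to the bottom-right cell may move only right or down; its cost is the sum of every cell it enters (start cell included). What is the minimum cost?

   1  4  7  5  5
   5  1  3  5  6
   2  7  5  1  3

18

Path [0,0] → [0,1] → [1,1] → [1,2] → [1,3] → [2,3] → [2,4]: 1 + 4 + 1 + 3 + 5 + 1 + 3 = 18.
For comparison, the top-then-right route costs 31.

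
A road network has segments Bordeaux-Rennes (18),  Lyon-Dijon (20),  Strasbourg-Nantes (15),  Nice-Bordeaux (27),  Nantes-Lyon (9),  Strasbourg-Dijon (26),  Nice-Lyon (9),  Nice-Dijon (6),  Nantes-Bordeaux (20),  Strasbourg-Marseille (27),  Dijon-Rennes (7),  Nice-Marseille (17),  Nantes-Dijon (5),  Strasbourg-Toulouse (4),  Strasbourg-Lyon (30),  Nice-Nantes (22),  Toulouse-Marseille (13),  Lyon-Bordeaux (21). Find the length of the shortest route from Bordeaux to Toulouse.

39

Comparing a few candidate routes:
Bordeaux→Lyon→Nantes→Strasbourg→Toulouse: 21 + 9 + 15 + 4 = 49
Bordeaux→Nantes→Strasbourg→Toulouse: 20 + 15 + 4 = 39
Bordeaux→Rennes→Dijon→Nantes→Strasbourg→Toulouse: 18 + 7 + 5 + 15 + 4 = 49
The minimum is 39 km.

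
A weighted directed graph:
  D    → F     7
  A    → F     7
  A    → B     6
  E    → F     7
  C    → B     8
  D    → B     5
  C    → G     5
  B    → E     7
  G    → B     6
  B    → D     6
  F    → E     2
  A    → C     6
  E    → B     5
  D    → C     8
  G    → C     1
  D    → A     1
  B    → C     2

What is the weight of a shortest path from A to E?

A few of the A→E routes:
A -> C -> B -> E: 6 + 8 + 7 = 21
A -> F -> E: 7 + 2 = 9
A -> B -> D -> F -> E: 6 + 6 + 7 + 2 = 21
A -> B -> E: 6 + 7 = 13
Shortest: 9.

9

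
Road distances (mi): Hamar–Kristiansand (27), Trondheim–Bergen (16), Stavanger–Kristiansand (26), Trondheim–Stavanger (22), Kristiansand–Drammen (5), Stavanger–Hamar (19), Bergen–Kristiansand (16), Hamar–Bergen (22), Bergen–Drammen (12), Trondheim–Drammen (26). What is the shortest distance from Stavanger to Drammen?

Checking several routes:
Stavanger → Kristiansand → Drammen: 26 + 5 = 31
Stavanger → Trondheim → Bergen → Drammen: 22 + 16 + 12 = 50
Stavanger → Hamar → Kristiansand → Drammen: 19 + 27 + 5 = 51
Stavanger → Hamar → Bergen → Drammen: 19 + 22 + 12 = 53
Stavanger → Trondheim → Drammen: 22 + 26 = 48
The minimum is 31 mi.

31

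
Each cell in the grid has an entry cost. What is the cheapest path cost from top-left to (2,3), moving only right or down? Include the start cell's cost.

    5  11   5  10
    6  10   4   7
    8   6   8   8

Cheapest: r0c0 → r0c1 → r0c2 → r1c2 → r1c3 → r2c3
  5 + 11 + 5 + 4 + 7 + 8 = 40

40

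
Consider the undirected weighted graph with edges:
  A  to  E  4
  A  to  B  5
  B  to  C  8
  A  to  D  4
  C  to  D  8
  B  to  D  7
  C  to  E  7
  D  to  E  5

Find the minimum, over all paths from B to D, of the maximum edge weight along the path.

5

Some routes from B to D:
B → A → D: max(5, 4) = 5
B → A → E → D: max(5, 4, 5) = 5
B → D: max(7) = 7
B → C → E → A → D: max(8, 7, 4, 4) = 8
The minimum achievable maximum is 5.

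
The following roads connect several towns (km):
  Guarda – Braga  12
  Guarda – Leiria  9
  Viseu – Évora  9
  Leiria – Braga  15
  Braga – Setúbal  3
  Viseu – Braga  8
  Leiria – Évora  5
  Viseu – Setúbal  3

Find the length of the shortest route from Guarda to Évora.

14

Checking several routes:
Guarda -> Braga -> Viseu -> Évora: 12 + 8 + 9 = 29
Guarda -> Leiria -> Évora: 9 + 5 = 14
Guarda -> Braga -> Setúbal -> Viseu -> Évora: 12 + 3 + 3 + 9 = 27
Best route has total 14 km.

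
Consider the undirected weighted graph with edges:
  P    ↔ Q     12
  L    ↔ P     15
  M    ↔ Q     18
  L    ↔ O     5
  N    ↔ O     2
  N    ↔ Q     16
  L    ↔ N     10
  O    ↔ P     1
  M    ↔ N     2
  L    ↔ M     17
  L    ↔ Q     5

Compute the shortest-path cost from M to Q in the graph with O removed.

17

A few of the M→Q routes:
M - N - L - Q: 2 + 10 + 5 = 17
M - Q: 18
M - L - Q: 17 + 5 = 22
M - N - Q: 2 + 16 = 18
Best route has total 17.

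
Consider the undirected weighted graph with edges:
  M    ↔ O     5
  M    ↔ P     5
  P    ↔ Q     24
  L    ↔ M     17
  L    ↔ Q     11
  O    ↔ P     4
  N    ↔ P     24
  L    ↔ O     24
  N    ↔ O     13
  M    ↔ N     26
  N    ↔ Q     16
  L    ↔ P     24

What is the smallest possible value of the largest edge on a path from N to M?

Comparing a few candidate routes:
N-O-M: max(13, 5) = 13
N-O-P-M: max(13, 4, 5) = 13
N-Q-L-P-M: max(16, 11, 24, 5) = 24
N-Q-L-O-P-M: max(16, 11, 24, 4, 5) = 24
N-Q-L-O-M: max(16, 11, 24, 5) = 24
N-Q-L-M: max(16, 11, 17) = 17
Smallest bottleneck: 13.

13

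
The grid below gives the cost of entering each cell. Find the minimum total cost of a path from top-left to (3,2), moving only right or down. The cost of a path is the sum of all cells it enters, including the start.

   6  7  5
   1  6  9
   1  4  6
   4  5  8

Best path: [0,0] -> [1,0] -> [2,0] -> [2,1] -> [3,1] -> [3,2]
Cost: 6 + 1 + 1 + 4 + 5 + 8 = 25
For comparison, the top-then-right route costs 41.

25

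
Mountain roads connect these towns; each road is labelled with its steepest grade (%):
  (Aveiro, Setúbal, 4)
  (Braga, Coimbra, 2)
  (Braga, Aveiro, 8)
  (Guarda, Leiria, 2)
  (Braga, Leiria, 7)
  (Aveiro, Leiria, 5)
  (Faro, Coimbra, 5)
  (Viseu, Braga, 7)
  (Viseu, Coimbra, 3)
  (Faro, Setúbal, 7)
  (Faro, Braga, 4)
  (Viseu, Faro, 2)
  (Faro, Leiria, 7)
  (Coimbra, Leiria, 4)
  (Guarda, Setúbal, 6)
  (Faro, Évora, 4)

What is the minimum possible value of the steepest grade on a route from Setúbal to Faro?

5

Some routes from Setúbal to Faro:
Setúbal → Guarda → Leiria → Coimbra → Braga → Faro: max(6, 2, 4, 2, 4) = 6
Setúbal → Aveiro → Leiria → Coimbra → Viseu → Faro: max(4, 5, 4, 3, 2) = 5
Setúbal → Aveiro → Leiria → Coimbra → Braga → Faro: max(4, 5, 4, 2, 4) = 5
Setúbal → Aveiro → Leiria → Coimbra → Faro: max(4, 5, 4, 5) = 5
Smallest bottleneck: 5%.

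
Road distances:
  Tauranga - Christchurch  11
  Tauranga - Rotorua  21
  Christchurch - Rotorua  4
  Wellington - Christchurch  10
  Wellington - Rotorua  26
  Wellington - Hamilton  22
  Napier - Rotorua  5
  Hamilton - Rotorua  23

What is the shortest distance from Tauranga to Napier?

20

Routes from Tauranga to Napier:
Tauranga → Christchurch → Wellington → Hamilton → Rotorua → Napier: 11 + 10 + 22 + 23 + 5 = 71
Tauranga → Christchurch → Rotorua → Napier: 11 + 4 + 5 = 20
Tauranga → Rotorua → Napier: 21 + 5 = 26
Tauranga → Christchurch → Wellington → Rotorua → Napier: 11 + 10 + 26 + 5 = 52
The minimum is 20.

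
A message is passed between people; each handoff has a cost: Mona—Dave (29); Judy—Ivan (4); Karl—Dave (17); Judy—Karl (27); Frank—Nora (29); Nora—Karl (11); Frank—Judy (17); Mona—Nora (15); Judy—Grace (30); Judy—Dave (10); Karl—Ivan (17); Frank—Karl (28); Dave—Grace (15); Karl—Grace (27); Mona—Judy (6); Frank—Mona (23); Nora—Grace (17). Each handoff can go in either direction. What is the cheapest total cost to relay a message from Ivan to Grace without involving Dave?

34

Checking several routes:
Ivan -> Judy -> Mona -> Nora -> Grace: 4 + 6 + 15 + 17 = 42
Ivan -> Karl -> Grace: 17 + 27 = 44
Ivan -> Karl -> Nora -> Grace: 17 + 11 + 17 = 45
Ivan -> Judy -> Grace: 4 + 30 = 34
Ivan -> Judy -> Karl -> Grace: 4 + 27 + 27 = 58
Shortest: 34.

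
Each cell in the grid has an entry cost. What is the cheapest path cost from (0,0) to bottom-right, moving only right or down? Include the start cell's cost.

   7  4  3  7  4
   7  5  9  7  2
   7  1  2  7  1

27

Path (0,0) (0,1) (1,1) (2,1) (2,2) (2,3) (2,4): 7 + 4 + 5 + 1 + 2 + 7 + 1 = 27.
(Top row then right column would cost 28.)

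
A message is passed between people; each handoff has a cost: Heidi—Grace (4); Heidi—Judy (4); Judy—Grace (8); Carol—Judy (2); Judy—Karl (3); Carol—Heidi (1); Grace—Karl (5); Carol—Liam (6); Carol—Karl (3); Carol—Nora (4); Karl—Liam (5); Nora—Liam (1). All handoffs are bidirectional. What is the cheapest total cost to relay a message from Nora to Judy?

Some routes from Nora to Judy:
Nora -> Carol -> Judy: 4 + 2 = 6
Nora -> Carol -> Karl -> Judy: 4 + 3 + 3 = 10
Nora -> Liam -> Karl -> Judy: 1 + 5 + 3 = 9
Nora -> Liam -> Carol -> Judy: 1 + 6 + 2 = 9
Nora -> Carol -> Heidi -> Judy: 4 + 1 + 4 = 9
Nora -> Liam -> Karl -> Carol -> Judy: 1 + 5 + 3 + 2 = 11
The minimum is 6.

6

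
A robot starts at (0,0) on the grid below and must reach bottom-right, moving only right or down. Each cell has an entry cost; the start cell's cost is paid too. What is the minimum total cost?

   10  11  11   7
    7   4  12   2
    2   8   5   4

One optimal route is r0c0→r1c0→r2c0→r2c1→r2c2→r2c3.
Its cost is 10 + 7 + 2 + 8 + 5 + 4 = 36.

36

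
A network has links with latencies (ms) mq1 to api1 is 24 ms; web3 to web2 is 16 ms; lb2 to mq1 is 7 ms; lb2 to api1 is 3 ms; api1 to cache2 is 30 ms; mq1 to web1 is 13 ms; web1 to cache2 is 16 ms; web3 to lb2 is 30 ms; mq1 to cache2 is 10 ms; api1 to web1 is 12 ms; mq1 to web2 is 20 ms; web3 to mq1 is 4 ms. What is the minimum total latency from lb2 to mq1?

7

Comparing a few candidate routes:
lb2-api1-mq1: 3 + 24 = 27
lb2-web3-mq1: 30 + 4 = 34
lb2-mq1: 7
lb2-api1-web1-mq1: 3 + 12 + 13 = 28
The minimum is 7 ms.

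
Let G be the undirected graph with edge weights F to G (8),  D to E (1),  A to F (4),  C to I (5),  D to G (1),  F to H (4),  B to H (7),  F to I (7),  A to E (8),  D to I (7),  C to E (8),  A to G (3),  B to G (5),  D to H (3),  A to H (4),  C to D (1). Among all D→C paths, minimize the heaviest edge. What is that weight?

1

A few of the D→C routes:
D-I-C: max(7, 5) = 7
D-G-A-H-F-I-C: max(1, 3, 4, 4, 7, 5) = 7
D-C: max(1) = 1
D-G-B-H-A-F-I-C: max(1, 5, 7, 4, 4, 7, 5) = 7
D-G-B-H-F-I-C: max(1, 5, 7, 4, 7, 5) = 7
D-G-A-F-I-C: max(1, 3, 4, 7, 5) = 7
Best route has worst link 1.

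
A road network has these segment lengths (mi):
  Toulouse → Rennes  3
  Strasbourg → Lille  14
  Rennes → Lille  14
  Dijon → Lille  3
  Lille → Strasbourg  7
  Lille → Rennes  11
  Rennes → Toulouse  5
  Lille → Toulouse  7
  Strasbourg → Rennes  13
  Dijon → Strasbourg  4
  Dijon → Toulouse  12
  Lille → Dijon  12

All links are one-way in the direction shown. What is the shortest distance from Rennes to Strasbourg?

21

Candidate routes:
Rennes-Lille-Dijon-Strasbourg: 14 + 12 + 4 = 30
Rennes-Lille-Strasbourg: 14 + 7 = 21
Shortest: 21 mi.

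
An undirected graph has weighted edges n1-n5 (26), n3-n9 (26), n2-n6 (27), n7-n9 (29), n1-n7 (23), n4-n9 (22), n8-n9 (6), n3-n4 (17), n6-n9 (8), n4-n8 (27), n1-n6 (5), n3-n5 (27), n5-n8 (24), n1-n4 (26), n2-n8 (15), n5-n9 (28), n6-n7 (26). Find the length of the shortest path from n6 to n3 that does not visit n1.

Some routes from n6 to n3 avoiding n1:
n6 -> n9 -> n8 -> n5 -> n3: 8 + 6 + 24 + 27 = 65
n6 -> n2 -> n8 -> n9 -> n3: 27 + 15 + 6 + 26 = 74
n6 -> n9 -> n3: 8 + 26 = 34
n6 -> n9 -> n4 -> n3: 8 + 22 + 17 = 47
n6 -> n9 -> n8 -> n4 -> n3: 8 + 6 + 27 + 17 = 58
n6 -> n9 -> n5 -> n3: 8 + 28 + 27 = 63
Best route has total 34.

34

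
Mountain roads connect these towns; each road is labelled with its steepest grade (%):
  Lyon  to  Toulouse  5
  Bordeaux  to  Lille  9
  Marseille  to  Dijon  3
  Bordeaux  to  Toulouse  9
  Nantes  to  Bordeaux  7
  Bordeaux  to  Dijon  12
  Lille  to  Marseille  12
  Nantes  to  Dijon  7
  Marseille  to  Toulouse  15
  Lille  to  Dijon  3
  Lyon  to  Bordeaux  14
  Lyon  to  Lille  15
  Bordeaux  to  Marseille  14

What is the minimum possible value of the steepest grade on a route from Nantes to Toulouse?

9

Comparing a few candidate routes:
Nantes→Dijon→Lille→Bordeaux→Toulouse: max(7, 3, 9, 9) = 9
Nantes→Dijon→Bordeaux→Toulouse: max(7, 12, 9) = 12
Nantes→Bordeaux→Toulouse: max(7, 9) = 9
The minimum achievable maximum is 9%.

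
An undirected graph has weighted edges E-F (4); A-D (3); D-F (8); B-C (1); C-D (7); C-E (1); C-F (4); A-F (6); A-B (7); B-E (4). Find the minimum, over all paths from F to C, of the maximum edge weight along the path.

A few of the F→C routes:
F→E→B→C: max(4, 4, 1) = 4
F→E→C: max(4, 1) = 4
F→C: max(4) = 4
The minimum achievable maximum is 4.

4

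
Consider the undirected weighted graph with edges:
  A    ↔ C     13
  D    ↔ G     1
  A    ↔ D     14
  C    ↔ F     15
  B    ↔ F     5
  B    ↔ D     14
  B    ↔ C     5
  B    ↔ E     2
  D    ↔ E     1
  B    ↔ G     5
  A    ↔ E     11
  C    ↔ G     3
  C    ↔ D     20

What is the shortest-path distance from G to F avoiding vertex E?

Comparing a few candidate routes:
G - B - F: 5 + 5 = 10
G - C - B - F: 3 + 5 + 5 = 13
G - C - F: 3 + 15 = 18
Shortest: 10.

10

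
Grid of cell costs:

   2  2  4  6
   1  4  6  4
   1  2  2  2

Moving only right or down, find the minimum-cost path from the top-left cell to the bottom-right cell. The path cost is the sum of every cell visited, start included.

10

One optimal route is r0c0→r1c0→r2c0→r2c1→r2c2→r2c3.
Its cost is 2 + 1 + 1 + 2 + 2 + 2 = 10.
For comparison, the top-then-right route costs 20.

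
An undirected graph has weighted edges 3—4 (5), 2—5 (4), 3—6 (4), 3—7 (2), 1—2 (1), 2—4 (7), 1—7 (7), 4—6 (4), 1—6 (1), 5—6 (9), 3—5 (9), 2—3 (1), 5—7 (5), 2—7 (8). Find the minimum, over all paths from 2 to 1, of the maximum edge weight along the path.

Checking several routes:
2-1: max(1) = 1
2-5-7-3-4-6-1: max(4, 5, 2, 5, 4, 1) = 5
2-3-4-6-1: max(1, 5, 4, 1) = 5
2-3-6-1: max(1, 4, 1) = 4
2-5-7-3-6-1: max(4, 5, 2, 4, 1) = 5
The minimum achievable maximum is 1.

1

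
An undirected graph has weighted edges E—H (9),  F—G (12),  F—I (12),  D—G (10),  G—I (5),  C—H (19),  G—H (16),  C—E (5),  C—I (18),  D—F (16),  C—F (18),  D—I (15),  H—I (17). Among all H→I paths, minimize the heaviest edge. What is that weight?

16

Comparing a few candidate routes:
H - G - I: max(16, 5) = 16
H - G - F - D - I: max(16, 12, 16, 15) = 16
H - G - F - I: max(16, 12, 12) = 16
H - G - D - I: max(16, 10, 15) = 16
The minimum achievable maximum is 16.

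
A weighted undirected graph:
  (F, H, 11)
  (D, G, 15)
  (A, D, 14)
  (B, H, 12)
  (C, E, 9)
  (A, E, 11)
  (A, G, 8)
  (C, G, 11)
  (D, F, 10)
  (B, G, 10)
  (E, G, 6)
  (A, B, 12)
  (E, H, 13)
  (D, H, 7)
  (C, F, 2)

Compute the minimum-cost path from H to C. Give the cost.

13

Checking several routes:
H→F→C: 11 + 2 = 13
H→D→F→C: 7 + 10 + 2 = 19
H→E→C: 13 + 9 = 22
Best route has total 13.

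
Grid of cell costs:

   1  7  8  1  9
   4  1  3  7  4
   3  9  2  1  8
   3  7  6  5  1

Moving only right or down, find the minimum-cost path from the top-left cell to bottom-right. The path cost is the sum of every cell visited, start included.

18

Best path: [0,0] → [1,0] → [1,1] → [1,2] → [2,2] → [2,3] → [3,3] → [3,4]
Cost: 1 + 4 + 1 + 3 + 2 + 1 + 5 + 1 = 18
For comparison, the top-then-right route costs 39.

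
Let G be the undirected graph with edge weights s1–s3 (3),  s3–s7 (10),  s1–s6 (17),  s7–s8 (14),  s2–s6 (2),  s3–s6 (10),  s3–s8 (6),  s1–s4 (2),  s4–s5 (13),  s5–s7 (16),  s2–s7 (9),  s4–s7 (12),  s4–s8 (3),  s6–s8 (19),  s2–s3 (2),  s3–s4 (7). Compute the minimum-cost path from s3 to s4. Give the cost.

5

Checking several routes:
s3 - s4: 7
s3 - s8 - s4: 6 + 3 = 9
s3 - s1 - s4: 3 + 2 = 5
The minimum is 5.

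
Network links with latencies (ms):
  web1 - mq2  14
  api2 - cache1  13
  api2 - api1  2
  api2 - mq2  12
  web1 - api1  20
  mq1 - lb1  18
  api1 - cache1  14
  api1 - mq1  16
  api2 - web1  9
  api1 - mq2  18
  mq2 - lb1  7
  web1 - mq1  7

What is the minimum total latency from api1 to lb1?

21

Checking several routes:
api1-api2-web1-mq2-lb1: 2 + 9 + 14 + 7 = 32
api1-api2-mq2-lb1: 2 + 12 + 7 = 21
api1-mq2-lb1: 18 + 7 = 25
api1-mq1-lb1: 16 + 18 = 34
Best route has total 21 ms.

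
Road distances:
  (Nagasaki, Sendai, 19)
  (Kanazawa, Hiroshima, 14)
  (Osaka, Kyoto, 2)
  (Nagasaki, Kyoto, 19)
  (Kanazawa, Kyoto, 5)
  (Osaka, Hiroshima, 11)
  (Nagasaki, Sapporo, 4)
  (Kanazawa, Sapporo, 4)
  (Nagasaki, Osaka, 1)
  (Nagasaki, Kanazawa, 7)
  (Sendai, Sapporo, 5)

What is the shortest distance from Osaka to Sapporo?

Checking several routes:
Osaka - Nagasaki - Kanazawa - Sapporo: 1 + 7 + 4 = 12
Osaka - Nagasaki - Sapporo: 1 + 4 = 5
Osaka - Kyoto - Kanazawa - Sapporo: 2 + 5 + 4 = 11
Osaka - Kyoto - Nagasaki - Sapporo: 2 + 19 + 4 = 25
Osaka - Nagasaki - Sendai - Sapporo: 1 + 19 + 5 = 25
Osaka - Kyoto - Kanazawa - Nagasaki - Sapporo: 2 + 5 + 7 + 4 = 18
The minimum is 5.

5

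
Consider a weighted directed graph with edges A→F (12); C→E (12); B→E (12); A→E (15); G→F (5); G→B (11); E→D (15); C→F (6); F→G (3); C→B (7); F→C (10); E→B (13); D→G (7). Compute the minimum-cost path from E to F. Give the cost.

27

Routes from E to F:
E→D→G→F: 15 + 7 + 5 = 27
The minimum is 27.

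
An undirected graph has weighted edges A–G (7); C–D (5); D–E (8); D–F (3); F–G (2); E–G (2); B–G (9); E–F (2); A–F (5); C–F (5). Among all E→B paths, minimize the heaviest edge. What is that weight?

Checking several routes:
E -> D -> C -> F -> G -> B: max(8, 5, 5, 2, 9) = 9
E -> G -> B: max(2, 9) = 9
E -> D -> F -> G -> B: max(8, 3, 2, 9) = 9
E -> D -> F -> A -> G -> B: max(8, 3, 5, 7, 9) = 9
E -> D -> C -> F -> A -> G -> B: max(8, 5, 5, 5, 7, 9) = 9
The minimum achievable maximum is 9.

9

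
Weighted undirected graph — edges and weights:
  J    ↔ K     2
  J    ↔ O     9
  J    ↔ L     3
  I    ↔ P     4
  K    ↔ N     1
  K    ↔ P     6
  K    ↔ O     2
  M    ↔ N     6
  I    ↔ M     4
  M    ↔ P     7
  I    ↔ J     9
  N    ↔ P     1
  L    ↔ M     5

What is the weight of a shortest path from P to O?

4

Comparing a few candidate routes:
P -> M -> N -> K -> O: 7 + 6 + 1 + 2 = 16
P -> N -> K -> O: 1 + 1 + 2 = 4
P -> K -> O: 6 + 2 = 8
P -> N -> K -> J -> O: 1 + 1 + 2 + 9 = 13
Shortest: 4.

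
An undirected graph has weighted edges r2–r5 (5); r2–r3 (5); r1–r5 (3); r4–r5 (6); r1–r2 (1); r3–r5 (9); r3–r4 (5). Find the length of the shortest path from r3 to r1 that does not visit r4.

A few of the r3→r1 routes:
r3-r5-r1: 9 + 3 = 12
r3-r2-r1: 5 + 1 = 6
r3-r2-r5-r1: 5 + 5 + 3 = 13
The minimum is 6.

6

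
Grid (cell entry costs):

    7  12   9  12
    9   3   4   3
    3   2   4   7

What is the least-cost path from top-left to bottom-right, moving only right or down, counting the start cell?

Best path: r0c0→r1c0→r1c1→r2c1→r2c2→r2c3
Cost: 7 + 9 + 3 + 2 + 4 + 7 = 32
(Top row then right column would cost 50.)

32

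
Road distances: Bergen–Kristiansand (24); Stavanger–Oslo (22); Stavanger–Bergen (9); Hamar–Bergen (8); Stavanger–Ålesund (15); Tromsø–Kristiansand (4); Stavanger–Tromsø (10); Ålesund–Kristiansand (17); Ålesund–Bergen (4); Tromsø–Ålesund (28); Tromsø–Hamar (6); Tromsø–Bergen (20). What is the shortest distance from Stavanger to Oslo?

22

Paths from Stavanger to Oslo:
Stavanger - Oslo: 22
Best route has total 22.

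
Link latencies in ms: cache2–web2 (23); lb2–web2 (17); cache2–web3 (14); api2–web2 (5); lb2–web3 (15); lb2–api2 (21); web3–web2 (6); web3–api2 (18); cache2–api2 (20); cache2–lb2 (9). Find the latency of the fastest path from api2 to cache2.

Some routes from api2 to cache2:
api2→web2→web3→cache2: 5 + 6 + 14 = 25
api2→cache2: 20
api2→web2→cache2: 5 + 23 = 28
Best route has total 20 ms.

20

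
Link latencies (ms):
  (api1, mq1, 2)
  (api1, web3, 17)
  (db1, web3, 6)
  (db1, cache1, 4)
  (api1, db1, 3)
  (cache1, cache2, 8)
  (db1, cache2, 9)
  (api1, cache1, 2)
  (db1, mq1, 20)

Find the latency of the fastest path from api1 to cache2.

A few of the api1→cache2 routes:
api1 - cache1 - db1 - cache2: 2 + 4 + 9 = 15
api1 - cache1 - cache2: 2 + 8 = 10
api1 - db1 - cache1 - cache2: 3 + 4 + 8 = 15
api1 - db1 - cache2: 3 + 9 = 12
api1 - mq1 - db1 - cache2: 2 + 20 + 9 = 31
The minimum is 10 ms.

10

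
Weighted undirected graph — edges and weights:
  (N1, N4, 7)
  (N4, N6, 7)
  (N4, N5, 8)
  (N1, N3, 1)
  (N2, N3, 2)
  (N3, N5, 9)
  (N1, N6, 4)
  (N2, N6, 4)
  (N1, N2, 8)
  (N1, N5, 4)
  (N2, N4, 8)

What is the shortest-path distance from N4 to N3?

8

Some routes from N4 to N3:
N4→N6→N2→N3: 7 + 4 + 2 = 13
N4→N5→N1→N3: 8 + 4 + 1 = 13
N4→N6→N1→N3: 7 + 4 + 1 = 12
N4→N2→N3: 8 + 2 = 10
N4→N1→N3: 7 + 1 = 8
The minimum is 8.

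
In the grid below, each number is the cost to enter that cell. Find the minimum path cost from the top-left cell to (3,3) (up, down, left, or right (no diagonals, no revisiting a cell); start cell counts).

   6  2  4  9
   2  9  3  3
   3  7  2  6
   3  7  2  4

Cheapest: (0,0)→(0,1)→(0,2)→(1,2)→(2,2)→(3,2)→(3,3)
  6 + 2 + 4 + 3 + 2 + 2 + 4 = 23

23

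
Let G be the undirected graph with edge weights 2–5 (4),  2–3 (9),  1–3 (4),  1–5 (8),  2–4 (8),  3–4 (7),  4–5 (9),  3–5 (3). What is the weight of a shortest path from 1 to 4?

11

Comparing a few candidate routes:
1 -> 5 -> 4: 8 + 9 = 17
1 -> 3 -> 5 -> 4: 4 + 3 + 9 = 16
1 -> 3 -> 4: 4 + 7 = 11
Best route has total 11.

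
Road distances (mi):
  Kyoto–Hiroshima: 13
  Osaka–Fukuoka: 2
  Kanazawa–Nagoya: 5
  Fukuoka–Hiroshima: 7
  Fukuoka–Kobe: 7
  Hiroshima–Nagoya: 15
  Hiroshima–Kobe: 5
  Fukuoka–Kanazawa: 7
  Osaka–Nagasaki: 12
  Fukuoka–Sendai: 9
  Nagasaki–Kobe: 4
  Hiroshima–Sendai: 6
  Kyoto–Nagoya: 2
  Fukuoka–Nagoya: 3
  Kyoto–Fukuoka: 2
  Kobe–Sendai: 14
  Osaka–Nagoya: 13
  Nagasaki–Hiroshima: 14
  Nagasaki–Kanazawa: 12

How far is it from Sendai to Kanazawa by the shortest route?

16

A few of the Sendai→Kanazawa routes:
Sendai → Hiroshima → Fukuoka → Kanazawa: 6 + 7 + 7 = 20
Sendai → Fukuoka → Kyoto → Nagoya → Kanazawa: 9 + 2 + 2 + 5 = 18
Sendai → Fukuoka → Nagoya → Kanazawa: 9 + 3 + 5 = 17
Sendai → Fukuoka → Kanazawa: 9 + 7 = 16
Best route has total 16 mi.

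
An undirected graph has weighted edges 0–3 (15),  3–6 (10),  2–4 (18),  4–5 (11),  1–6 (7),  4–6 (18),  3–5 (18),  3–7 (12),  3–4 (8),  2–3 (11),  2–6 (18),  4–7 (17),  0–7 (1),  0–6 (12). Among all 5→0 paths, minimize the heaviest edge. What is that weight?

A few of the 5→0 routes:
5 → 4 → 7 → 0: max(11, 17, 1) = 17
5 → 4 → 3 → 0: max(11, 8, 15) = 15
5 → 4 → 3 → 7 → 0: max(11, 8, 12, 1) = 12
5 → 4 → 3 → 6 → 0: max(11, 8, 10, 12) = 12
5 → 4 → 7 → 3 → 0: max(11, 17, 12, 15) = 17
Smallest bottleneck: 12.

12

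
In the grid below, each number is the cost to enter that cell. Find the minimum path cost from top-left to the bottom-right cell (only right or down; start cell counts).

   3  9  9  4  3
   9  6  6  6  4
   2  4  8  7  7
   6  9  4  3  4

Take (0,0) (1,0) (2,0) (2,1) (2,2) (3,2) (3,3) (3,4) for a total of 3 + 9 + 2 + 4 + 8 + 4 + 3 + 4 = 37.

37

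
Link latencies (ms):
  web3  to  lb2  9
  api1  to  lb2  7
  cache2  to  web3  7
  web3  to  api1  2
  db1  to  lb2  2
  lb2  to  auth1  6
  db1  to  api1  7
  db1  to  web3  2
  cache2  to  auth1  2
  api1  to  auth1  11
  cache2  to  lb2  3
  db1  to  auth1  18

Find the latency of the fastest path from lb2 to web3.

A few of the lb2→web3 routes:
lb2-db1-web3: 2 + 2 = 4
lb2-cache2-web3: 3 + 7 = 10
lb2-web3: 9
lb2-api1-web3: 7 + 2 = 9
Shortest: 4 ms.

4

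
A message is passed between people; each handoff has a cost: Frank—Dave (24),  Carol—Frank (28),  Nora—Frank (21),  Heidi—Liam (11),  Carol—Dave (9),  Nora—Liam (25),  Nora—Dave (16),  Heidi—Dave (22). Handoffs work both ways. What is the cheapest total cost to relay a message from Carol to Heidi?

31

Checking several routes:
Carol → Dave → Heidi: 9 + 22 = 31
Carol → Dave → Frank → Nora → Liam → Heidi: 9 + 24 + 21 + 25 + 11 = 90
Carol → Frank → Nora → Dave → Heidi: 28 + 21 + 16 + 22 = 87
Carol → Frank → Dave → Heidi: 28 + 24 + 22 = 74
Carol → Dave → Nora → Liam → Heidi: 9 + 16 + 25 + 11 = 61
Carol → Frank → Nora → Liam → Heidi: 28 + 21 + 25 + 11 = 85
Best route has total 31.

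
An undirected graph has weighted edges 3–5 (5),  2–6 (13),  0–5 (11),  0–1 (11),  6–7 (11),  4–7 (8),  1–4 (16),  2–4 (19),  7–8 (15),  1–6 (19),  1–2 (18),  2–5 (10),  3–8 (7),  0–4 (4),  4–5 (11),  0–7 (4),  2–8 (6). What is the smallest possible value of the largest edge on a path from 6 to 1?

11

Some routes from 6 to 1:
6-7-4-5-0-1: max(11, 8, 11, 11, 11) = 11
6-2-5-0-1: max(13, 10, 11, 11) = 13
6-7-0-1: max(11, 4, 11) = 11
6-7-4-0-1: max(11, 8, 4, 11) = 11
Smallest bottleneck: 11.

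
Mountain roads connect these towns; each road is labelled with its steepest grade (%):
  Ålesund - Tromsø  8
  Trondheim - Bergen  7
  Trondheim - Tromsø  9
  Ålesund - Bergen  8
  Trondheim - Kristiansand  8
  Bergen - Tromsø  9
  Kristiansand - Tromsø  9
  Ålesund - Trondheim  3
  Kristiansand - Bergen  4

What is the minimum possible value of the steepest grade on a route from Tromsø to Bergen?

Comparing a few candidate routes:
Tromsø -> Kristiansand -> Bergen: max(9, 4) = 9
Tromsø -> Ålesund -> Trondheim -> Kristiansand -> Bergen: max(8, 3, 8, 4) = 8
Tromsø -> Ålesund -> Trondheim -> Bergen: max(8, 3, 7) = 8
Tromsø -> Kristiansand -> Trondheim -> Ålesund -> Bergen: max(9, 8, 3, 8) = 9
Tromsø -> Ålesund -> Bergen: max(8, 8) = 8
The minimum achievable maximum is 8%.

8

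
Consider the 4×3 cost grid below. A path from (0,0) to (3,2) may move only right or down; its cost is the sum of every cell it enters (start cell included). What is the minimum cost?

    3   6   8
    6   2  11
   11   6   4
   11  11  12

One optimal route is [0,0]→[0,1]→[1,1]→[2,1]→[2,2]→[3,2].
Its cost is 3 + 6 + 2 + 6 + 4 + 12 = 33.

33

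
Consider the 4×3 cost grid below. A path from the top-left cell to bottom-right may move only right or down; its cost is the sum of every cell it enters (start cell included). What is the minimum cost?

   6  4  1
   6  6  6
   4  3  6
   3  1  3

23

Take (0,0) -> (0,1) -> (1,1) -> (2,1) -> (3,1) -> (3,2) for a total of 6 + 4 + 6 + 3 + 1 + 3 = 23.
(Top row then right column would cost 26.)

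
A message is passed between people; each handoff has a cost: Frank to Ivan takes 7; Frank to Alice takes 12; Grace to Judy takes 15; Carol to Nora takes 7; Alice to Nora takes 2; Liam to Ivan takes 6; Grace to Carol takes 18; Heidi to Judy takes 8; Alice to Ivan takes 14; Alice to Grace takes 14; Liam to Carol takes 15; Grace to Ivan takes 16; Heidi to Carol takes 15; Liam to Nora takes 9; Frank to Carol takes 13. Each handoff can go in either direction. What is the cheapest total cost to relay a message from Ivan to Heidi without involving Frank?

Comparing a few candidate routes:
Ivan→Liam→Carol→Heidi: 6 + 15 + 15 = 36
Ivan→Liam→Nora→Carol→Heidi: 6 + 9 + 7 + 15 = 37
Ivan→Alice→Nora→Carol→Heidi: 14 + 2 + 7 + 15 = 38
Best route has total 36.

36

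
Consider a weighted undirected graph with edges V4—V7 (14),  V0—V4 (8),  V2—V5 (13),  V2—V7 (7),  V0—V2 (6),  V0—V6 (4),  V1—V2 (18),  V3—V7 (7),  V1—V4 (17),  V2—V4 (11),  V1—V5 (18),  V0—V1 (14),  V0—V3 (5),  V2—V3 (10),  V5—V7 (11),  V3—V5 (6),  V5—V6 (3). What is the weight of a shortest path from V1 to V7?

25

Comparing a few candidate routes:
V1→V2→V7: 18 + 7 = 25
V1→V5→V7: 18 + 11 = 29
V1→V0→V2→V7: 14 + 6 + 7 = 27
V1→V0→V3→V7: 14 + 5 + 7 = 26
Best route has total 25.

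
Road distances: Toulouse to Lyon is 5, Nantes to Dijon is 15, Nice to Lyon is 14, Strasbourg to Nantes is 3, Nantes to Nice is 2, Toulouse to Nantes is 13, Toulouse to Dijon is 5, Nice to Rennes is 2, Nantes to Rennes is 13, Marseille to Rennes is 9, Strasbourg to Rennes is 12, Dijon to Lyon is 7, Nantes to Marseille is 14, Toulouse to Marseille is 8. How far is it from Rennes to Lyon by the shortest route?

16

Checking several routes:
Rennes-Nice-Nantes-Dijon-Lyon: 2 + 2 + 15 + 7 = 26
Rennes-Marseille-Toulouse-Lyon: 9 + 8 + 5 = 22
Rennes-Nice-Nantes-Toulouse-Lyon: 2 + 2 + 13 + 5 = 22
Rennes-Nice-Lyon: 2 + 14 = 16
Shortest: 16.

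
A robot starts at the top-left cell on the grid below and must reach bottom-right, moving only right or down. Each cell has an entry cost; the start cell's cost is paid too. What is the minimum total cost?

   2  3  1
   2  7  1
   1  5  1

One optimal route is (0,0) (0,1) (0,2) (1,2) (2,2).
Its cost is 2 + 3 + 1 + 1 + 1 = 8.

8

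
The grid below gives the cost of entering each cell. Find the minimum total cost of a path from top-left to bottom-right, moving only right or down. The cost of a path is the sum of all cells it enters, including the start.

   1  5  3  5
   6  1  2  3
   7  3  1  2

12

Cheapest: (0,0) -> (0,1) -> (1,1) -> (1,2) -> (2,2) -> (2,3)
  1 + 5 + 1 + 2 + 1 + 2 = 12
For comparison, the top-then-right route costs 19.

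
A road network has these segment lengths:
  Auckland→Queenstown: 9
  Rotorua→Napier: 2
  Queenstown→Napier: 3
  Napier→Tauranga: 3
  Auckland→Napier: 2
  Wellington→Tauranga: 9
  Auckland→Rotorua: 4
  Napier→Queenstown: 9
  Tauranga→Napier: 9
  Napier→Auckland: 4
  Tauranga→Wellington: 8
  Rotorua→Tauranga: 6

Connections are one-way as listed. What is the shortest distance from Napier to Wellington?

11

Paths from Napier to Wellington:
Napier-Auckland-Rotorua-Tauranga-Wellington: 4 + 4 + 6 + 8 = 22
Napier-Tauranga-Wellington: 3 + 8 = 11
Shortest: 11.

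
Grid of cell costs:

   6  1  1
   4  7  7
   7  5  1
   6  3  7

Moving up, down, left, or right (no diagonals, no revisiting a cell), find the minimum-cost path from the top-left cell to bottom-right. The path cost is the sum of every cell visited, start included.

23

Best path: [0,0] -> [0,1] -> [0,2] -> [1,2] -> [2,2] -> [3,2]
Cost: 6 + 1 + 1 + 7 + 1 + 7 = 23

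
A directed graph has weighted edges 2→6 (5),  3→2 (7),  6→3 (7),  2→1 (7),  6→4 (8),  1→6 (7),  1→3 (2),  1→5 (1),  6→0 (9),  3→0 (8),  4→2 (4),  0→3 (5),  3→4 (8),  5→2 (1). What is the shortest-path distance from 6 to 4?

Paths from 6 to 4:
6→3→4: 7 + 8 = 15
6→4: 8
6→0→3→4: 9 + 5 + 8 = 22
Shortest: 8.

8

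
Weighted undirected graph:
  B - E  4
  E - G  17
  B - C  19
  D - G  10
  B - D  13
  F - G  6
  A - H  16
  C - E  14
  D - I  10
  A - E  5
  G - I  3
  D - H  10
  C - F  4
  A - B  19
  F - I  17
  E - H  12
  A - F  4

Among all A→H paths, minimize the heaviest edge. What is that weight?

Comparing a few candidate routes:
A→F→G→I→D→H: max(4, 6, 3, 10, 10) = 10
A→E→B→D→H: max(5, 4, 13, 10) = 13
A→E→H: max(5, 12) = 12
A→F→G→I→D→B→E→H: max(4, 6, 3, 10, 13, 4, 12) = 13
A→F→G→D→H: max(4, 6, 10, 10) = 10
Smallest bottleneck: 10.

10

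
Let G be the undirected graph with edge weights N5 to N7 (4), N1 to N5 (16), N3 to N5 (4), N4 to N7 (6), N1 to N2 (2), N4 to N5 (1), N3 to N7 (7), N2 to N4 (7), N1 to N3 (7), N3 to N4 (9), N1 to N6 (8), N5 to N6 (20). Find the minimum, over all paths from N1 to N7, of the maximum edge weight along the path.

7

Checking several routes:
N1→N2→N4→N5→N3→N7: max(2, 7, 1, 4, 7) = 7
N1→N2→N4→N5→N7: max(2, 7, 1, 4) = 7
N1→N2→N4→N7: max(2, 7, 6) = 7
The minimum achievable maximum is 7.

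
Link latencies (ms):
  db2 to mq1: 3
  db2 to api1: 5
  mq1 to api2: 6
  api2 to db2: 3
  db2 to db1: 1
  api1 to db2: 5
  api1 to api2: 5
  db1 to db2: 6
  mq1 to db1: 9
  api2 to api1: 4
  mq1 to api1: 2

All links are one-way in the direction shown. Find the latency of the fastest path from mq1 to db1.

Checking several routes:
mq1-api2-db2-db1: 6 + 3 + 1 = 10
mq1-api1-api2-db2-db1: 2 + 5 + 3 + 1 = 11
mq1-api1-db2-db1: 2 + 5 + 1 = 8
mq1-db1: 9
Best route has total 8 ms.

8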